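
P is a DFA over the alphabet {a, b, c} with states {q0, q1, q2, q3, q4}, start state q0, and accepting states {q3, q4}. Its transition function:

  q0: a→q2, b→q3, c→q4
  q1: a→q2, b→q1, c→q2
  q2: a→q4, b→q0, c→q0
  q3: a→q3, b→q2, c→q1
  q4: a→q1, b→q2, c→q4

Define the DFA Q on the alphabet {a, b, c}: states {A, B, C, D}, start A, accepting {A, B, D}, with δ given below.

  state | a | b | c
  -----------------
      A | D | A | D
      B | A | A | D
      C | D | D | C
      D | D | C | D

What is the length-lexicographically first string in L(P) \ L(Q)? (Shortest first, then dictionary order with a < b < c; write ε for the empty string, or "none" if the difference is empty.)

The string abc is accepted by P but not by Q.
No shorter string lies in the difference, and abc is the lexicographically first length-3 string in L(P) \ L(Q).

abc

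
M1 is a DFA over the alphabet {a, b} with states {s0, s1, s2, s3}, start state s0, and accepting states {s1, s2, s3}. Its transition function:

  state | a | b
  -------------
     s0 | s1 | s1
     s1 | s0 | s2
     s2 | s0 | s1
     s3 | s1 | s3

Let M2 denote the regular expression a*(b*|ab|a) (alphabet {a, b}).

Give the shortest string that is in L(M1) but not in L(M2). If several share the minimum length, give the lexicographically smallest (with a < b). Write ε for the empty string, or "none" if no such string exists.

The string baa is accepted by M1 but not by M2.
No shorter string lies in the difference, and baa is the lexicographically first length-3 string in L(M1) \ L(M2).

baa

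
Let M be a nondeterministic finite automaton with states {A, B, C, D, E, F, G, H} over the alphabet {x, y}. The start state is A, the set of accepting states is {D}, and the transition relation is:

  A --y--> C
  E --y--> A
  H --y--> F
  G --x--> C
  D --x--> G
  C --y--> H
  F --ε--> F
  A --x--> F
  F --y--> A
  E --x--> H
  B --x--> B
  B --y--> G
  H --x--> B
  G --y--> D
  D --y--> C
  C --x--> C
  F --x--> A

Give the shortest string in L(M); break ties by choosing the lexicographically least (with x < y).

yyxyy

A breadth-first search from A reaches an accepting state first via the path A → C → H → B → G → D on input yyxyy.
No string of length < 5 is accepted (BFS exhausts all shorter strings without reaching an accepting state), and yyxyy is the lexicographically least accepting string of length 5.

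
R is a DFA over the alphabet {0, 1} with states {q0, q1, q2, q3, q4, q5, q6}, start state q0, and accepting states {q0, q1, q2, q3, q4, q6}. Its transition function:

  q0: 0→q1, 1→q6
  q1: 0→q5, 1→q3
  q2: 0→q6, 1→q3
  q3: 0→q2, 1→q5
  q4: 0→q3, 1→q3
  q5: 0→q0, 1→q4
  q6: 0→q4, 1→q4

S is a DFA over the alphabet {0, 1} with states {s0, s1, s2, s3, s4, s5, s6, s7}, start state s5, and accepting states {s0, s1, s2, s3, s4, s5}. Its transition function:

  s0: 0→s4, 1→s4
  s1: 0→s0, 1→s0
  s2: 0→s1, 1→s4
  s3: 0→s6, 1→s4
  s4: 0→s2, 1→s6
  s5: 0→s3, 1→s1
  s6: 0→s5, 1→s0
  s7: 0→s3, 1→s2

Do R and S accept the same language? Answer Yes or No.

Yes

Exploring the product automaton R × S from the start pair (q0, s5), following both machines on each input symbol, reaches 7 state pairs: (q0, s5), (q1, s3), (q6, s1), (q5, s6), (q3, s4), (q4, s0), (q2, s2).
R accepts in {q0, q1, q2, q3, q4, q6} and S accepts in {s0, s1, s2, s3, s4, s5}. In every reachable pair the two components are either both accepting — (q0, s5), (q1, s3), (q6, s1), (q3, s4), (q4, s0), (q2, s2) — or both non-accepting, so no string is accepted by exactly one of the machines: L(R) \ L(S) and L(S) \ L(R) are both empty.
Hence every string is accepted by R iff it is accepted by S, and the two languages coincide.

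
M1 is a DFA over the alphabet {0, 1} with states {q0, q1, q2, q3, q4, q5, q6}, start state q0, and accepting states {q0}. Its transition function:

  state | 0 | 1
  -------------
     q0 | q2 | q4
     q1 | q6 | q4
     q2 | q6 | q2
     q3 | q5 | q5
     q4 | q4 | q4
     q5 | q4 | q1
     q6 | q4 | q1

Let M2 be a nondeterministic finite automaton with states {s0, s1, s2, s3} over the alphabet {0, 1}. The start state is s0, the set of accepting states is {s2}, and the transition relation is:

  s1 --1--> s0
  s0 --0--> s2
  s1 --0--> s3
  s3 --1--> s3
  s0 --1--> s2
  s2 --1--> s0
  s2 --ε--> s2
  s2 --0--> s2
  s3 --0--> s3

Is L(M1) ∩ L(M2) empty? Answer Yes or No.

Exploring the product automaton M1 × M2 from the start pair (q0, s0), following both machines on each input symbol, reaches 7 state pairs: (q0, s0), (q2, s2), (q4, s2), (q6, s2), (q2, s0), (q4, s0), (q1, s0).
M1 accepts in {q0} and M2 accepts in {s2}; no reachable pair has both components accepting, so no string drives both machines to acceptance simultaneously and L(M1) ∩ L(M2) = ∅.
So no string is accepted by both, and the intersection is empty.

Yes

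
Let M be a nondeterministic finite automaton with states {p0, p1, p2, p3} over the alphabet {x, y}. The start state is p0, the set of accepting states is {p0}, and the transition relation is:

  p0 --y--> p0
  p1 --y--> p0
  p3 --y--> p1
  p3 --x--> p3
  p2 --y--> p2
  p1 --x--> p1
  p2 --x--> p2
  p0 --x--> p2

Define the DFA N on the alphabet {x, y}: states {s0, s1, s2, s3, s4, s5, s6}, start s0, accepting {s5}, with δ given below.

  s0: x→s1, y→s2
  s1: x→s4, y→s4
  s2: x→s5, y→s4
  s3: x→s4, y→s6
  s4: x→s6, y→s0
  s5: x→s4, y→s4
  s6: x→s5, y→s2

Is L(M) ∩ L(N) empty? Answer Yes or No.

Yes

Exploring the product automaton M × N from the start pair (p0, s0), following both machines on each input symbol, reaches 9 state pairs: (p0, s0), (p2, s1), (p0, s2), (p2, s4), (p2, s5), (p0, s4), (p2, s6), (p2, s0), (p2, s2).
M accepts in {p0} and N accepts in {s5}; no reachable pair has both components accepting, so no string drives both machines to acceptance simultaneously and L(M) ∩ L(N) = ∅.
So no string is accepted by both, and the intersection is empty.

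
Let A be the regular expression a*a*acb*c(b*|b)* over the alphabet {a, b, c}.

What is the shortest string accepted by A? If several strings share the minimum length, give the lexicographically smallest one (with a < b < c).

acc

By inspection of the expression, no string of length less than 3 matches, and acc is the lexicographically first match of length 3.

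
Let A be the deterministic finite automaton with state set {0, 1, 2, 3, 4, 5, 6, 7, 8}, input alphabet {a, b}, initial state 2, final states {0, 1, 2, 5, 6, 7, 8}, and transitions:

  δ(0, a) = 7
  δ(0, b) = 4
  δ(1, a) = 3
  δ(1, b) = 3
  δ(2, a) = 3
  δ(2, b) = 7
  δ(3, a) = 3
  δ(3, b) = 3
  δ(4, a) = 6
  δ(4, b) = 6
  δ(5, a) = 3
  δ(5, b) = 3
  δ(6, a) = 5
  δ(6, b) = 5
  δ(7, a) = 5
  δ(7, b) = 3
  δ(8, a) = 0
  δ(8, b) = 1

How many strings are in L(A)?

The useful subgraph on states {2, 5, 7} is acyclic, so L(A) is finite; the longest accepting path visits 3 useful states, giving maximum string length 2.
Counting accepting paths from 2 by length: 1 of length 0, 1 of length 1, 1 of length 2. Total 3.

3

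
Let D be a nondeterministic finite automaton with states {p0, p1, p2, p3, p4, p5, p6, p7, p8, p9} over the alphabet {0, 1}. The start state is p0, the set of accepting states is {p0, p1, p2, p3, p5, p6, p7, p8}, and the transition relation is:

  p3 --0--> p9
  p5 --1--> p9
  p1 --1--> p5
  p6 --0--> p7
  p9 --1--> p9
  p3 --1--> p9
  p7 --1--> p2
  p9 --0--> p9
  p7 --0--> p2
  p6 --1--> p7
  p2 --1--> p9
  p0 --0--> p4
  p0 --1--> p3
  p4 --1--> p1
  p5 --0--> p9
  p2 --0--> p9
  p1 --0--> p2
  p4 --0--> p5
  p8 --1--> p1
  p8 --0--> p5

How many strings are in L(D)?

6

The useful subgraph on states {p0, p1, p2, p3, p4, p5} is acyclic, so L(D) is finite; the longest accepting path visits 4 useful states, giving maximum string length 3.
Counting accepting paths from p0 by length: 1 of length 0, 1 of length 1, 2 of length 2, 2 of length 3. Total 6.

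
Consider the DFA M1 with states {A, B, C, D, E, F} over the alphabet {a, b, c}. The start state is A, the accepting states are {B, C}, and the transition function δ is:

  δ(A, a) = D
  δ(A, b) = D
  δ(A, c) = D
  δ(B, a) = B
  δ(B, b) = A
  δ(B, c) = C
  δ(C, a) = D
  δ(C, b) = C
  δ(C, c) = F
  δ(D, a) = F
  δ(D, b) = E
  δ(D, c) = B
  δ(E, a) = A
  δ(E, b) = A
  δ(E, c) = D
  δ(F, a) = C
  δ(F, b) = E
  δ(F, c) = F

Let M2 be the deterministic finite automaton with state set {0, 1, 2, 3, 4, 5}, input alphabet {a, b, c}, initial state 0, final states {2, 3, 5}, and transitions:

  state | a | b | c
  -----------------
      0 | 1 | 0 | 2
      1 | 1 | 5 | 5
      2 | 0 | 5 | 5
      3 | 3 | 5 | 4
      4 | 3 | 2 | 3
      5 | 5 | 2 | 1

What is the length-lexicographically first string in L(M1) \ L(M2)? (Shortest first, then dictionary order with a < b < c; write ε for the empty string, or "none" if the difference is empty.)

The string aaa is accepted by M1 but not by M2.
No shorter string lies in the difference, and aaa is the lexicographically first length-3 string in L(M1) \ L(M2).

aaa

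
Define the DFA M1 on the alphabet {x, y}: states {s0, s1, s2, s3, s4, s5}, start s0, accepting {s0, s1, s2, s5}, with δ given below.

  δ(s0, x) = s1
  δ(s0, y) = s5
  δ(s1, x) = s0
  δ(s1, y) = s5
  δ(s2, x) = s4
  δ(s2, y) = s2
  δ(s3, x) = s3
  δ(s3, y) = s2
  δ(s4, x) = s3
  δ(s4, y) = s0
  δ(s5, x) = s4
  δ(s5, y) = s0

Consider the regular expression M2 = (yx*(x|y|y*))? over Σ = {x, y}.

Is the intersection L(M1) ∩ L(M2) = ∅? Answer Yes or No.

The empty string ε is accepted by both M1 and M2.
Hence L(M1) ∩ L(M2) ≠ ∅.

No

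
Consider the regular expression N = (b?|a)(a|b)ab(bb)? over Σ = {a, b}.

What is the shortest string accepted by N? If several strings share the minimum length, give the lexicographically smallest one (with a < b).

By inspection of the expression, no string of length less than 3 matches, and aab is the lexicographically first match of length 3.

aab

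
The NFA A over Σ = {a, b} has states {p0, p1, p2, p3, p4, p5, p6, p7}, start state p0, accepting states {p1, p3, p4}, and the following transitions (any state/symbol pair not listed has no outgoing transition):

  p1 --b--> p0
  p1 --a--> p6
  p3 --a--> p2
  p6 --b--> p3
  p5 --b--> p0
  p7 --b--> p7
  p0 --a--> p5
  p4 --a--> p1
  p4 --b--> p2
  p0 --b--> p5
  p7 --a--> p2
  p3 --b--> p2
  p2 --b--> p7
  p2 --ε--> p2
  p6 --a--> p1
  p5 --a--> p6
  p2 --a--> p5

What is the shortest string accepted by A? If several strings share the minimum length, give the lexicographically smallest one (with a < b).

A breadth-first search from p0 reaches an accepting state first via the path p0 → p5 → p6 → p1 on input aaa.
No string of length < 3 is accepted (BFS exhausts all shorter strings without reaching an accepting state), and aaa is the lexicographically least accepting string of length 3.

aaa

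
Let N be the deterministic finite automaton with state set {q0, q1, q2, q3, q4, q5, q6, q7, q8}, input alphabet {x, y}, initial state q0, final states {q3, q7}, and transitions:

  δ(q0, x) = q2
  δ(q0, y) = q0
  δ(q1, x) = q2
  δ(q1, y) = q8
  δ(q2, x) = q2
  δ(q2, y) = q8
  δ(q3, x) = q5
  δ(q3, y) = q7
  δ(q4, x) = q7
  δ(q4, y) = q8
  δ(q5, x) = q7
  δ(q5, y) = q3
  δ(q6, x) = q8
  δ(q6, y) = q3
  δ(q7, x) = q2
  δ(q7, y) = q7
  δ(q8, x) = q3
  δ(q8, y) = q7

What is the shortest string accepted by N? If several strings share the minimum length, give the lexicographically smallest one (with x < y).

xyx

A breadth-first search from q0 reaches an accepting state first via the path q0 → q2 → q8 → q3 on input xyx.
No string of length < 3 is accepted (BFS exhausts all shorter strings without reaching an accepting state), and xyx is the lexicographically least accepting string of length 3.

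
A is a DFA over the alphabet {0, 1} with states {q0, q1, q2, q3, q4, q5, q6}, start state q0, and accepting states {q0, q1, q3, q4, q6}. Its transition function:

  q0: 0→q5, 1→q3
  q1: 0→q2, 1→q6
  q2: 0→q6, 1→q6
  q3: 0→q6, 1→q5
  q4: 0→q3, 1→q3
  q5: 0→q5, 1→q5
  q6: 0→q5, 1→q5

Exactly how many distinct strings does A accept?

The useful subgraph on states {q0, q3, q6} is acyclic, so L(A) is finite; the longest accepting path visits 3 useful states, giving maximum string length 2.
Counting accepting paths from q0 by length: 1 of length 0, 1 of length 1, 1 of length 2. Total 3.

3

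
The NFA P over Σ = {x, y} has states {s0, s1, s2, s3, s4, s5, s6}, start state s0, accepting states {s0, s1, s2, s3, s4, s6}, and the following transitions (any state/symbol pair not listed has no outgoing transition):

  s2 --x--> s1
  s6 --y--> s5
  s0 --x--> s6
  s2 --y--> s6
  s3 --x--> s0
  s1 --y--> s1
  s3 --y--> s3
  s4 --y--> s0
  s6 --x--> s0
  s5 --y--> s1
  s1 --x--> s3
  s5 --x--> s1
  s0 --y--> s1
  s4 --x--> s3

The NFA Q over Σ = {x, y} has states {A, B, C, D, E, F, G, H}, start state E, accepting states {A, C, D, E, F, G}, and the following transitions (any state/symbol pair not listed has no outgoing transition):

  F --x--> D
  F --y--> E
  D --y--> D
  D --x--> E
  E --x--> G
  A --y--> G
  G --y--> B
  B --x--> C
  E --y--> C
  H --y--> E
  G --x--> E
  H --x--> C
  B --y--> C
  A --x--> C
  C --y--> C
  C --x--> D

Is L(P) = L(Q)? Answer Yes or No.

Yes

Exploring the product automaton P × Q from the start pair (s0, E), following both machines on each input symbol, reaches 5 state pairs: (s0, E), (s6, G), (s1, C), (s5, B), (s3, D).
P accepts in {s0, s1, s2, s3, s4, s6} and Q accepts in {A, C, D, E, F, G}. In every reachable pair the two components are either both accepting — (s0, E), (s6, G), (s1, C), (s3, D) — or both non-accepting, so no string is accepted by exactly one of the machines: L(P) \ L(Q) and L(Q) \ L(P) are both empty.
Hence every string is accepted by P iff it is accepted by Q, and the two languages coincide.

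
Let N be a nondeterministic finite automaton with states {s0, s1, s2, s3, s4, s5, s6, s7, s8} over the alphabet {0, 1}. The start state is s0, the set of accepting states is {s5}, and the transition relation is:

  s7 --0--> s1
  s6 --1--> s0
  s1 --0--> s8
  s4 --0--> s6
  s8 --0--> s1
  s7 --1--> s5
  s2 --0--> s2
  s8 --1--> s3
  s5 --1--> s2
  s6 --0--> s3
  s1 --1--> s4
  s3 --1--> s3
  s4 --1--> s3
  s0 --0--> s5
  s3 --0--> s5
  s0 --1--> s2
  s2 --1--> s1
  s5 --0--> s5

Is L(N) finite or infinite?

infinite

State s1 is reachable from the start and can reach an accepting state, and it lies on the cycle s1 → s8 → s1.
Traversing that cycle any number of times yields accepted strings of unbounded length, so the language is infinite.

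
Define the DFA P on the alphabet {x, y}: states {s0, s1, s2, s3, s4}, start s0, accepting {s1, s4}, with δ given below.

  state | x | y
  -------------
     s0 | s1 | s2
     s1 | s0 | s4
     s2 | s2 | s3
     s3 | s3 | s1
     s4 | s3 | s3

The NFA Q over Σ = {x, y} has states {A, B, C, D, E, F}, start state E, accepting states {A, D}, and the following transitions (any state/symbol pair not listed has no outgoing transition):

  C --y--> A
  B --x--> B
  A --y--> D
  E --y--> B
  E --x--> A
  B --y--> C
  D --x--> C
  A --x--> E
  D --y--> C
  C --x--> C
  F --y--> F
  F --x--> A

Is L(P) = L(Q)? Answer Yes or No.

Yes

Exploring the product automaton P × Q from the start pair (s0, E), following both machines on each input symbol, reaches 5 state pairs: (s0, E), (s1, A), (s2, B), (s4, D), (s3, C).
P accepts in {s1, s4} and Q accepts in {A, D}. In every reachable pair the two components are either both accepting — (s1, A), (s4, D) — or both non-accepting, so no string is accepted by exactly one of the machines: L(P) \ L(Q) and L(Q) \ L(P) are both empty.
Hence every string is accepted by P iff it is accepted by Q, and the two languages coincide.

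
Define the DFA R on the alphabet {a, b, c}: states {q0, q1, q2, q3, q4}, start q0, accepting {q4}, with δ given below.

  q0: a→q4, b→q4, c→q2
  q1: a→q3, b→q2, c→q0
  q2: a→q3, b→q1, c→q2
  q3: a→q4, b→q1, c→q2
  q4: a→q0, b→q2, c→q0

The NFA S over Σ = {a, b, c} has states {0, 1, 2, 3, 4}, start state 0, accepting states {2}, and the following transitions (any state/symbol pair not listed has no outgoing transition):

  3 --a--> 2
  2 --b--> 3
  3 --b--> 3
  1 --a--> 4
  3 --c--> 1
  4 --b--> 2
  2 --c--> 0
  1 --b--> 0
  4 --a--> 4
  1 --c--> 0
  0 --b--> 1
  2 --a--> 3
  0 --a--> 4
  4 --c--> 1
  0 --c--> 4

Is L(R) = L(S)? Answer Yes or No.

No

The string a is accepted by R but rejected by S.
So L(R) ≠ L(S).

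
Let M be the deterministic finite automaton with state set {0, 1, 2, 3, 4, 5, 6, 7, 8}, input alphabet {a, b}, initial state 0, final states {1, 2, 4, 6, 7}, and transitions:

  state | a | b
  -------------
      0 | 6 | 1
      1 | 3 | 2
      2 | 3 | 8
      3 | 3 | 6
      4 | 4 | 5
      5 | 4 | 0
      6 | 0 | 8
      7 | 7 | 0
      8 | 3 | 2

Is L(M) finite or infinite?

State 2 is reachable from the start and can reach an accepting state, and it lies on the cycle 2 → 8 → 2.
Traversing that cycle any number of times yields accepted strings of unbounded length, so the language is infinite.

infinite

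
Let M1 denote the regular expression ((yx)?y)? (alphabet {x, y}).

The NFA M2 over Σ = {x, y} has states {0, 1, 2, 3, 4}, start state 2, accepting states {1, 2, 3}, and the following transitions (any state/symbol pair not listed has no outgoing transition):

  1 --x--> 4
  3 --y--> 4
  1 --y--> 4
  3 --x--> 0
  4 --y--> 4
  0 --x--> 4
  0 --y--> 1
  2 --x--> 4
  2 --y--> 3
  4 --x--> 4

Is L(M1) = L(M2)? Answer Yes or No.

Yes

Converting the expression M1 to a DFA (subset construction, then merging equivalent states) gives the minimal DFA with states {r0, r1, r2, r3, r4}, start state r0, accepting states {r0, r2, r4} and transitions r0: x→r1, y→r2; r1: x→r1, y→r1; r2: x→r3, y→r1; r3: x→r1, y→r4; r4: x→r1, y→r1.
Exploring the product automaton M1 × M2 from the start pair (r0, 2), following both machines on each input symbol, reaches 5 state pairs: (r0, 2), (r1, 4), (r2, 3), (r3, 0), (r4, 1).
M1 accepts in {r0, r2, r4} and M2 accepts in {1, 2, 3}. In every reachable pair the two components are either both accepting — (r0, 2), (r2, 3), (r4, 1) — or both non-accepting, so no string is accepted by exactly one of the machines: L(M1) \ L(M2) and L(M2) \ L(M1) are both empty.
Hence every string is accepted by M1 iff it is accepted by M2, and the two languages coincide.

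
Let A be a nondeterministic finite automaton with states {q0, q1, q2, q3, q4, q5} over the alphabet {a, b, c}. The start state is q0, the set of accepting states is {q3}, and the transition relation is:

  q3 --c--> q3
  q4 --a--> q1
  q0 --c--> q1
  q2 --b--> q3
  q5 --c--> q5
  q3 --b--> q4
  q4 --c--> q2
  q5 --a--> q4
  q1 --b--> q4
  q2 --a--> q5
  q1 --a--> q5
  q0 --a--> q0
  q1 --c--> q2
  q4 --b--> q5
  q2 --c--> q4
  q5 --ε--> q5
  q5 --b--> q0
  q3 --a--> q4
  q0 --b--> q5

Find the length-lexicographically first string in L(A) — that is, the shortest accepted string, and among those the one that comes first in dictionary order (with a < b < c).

A breadth-first search from q0 reaches an accepting state first via the path q0 → q1 → q2 → q3 on input ccb.
No string of length < 3 is accepted (BFS exhausts all shorter strings without reaching an accepting state), and ccb is the lexicographically least accepting string of length 3.

ccb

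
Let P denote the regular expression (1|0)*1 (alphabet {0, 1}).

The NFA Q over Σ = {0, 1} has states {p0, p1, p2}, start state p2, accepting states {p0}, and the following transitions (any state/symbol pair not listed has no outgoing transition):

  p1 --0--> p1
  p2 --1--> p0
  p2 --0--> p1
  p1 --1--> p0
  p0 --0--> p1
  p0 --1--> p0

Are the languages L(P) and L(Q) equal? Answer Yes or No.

Yes

Converting the expression P to a DFA (subset construction, then merging equivalent states) gives the minimal DFA with states {r0, r1}, start state r0, accepting states {r1} and transitions r0: 0→r0, 1→r1; r1: 0→r0, 1→r1.
Exploring the product automaton P × Q from the start pair (r0, p2), following both machines on each input symbol, reaches 3 state pairs: (r0, p2), (r0, p1), (r1, p0).
P accepts in {r1} and Q accepts in {p0}. In every reachable pair the two components are either both accepting — (r1, p0) — or both non-accepting, so no string is accepted by exactly one of the machines: L(P) \ L(Q) and L(Q) \ L(P) are both empty.
Hence every string is accepted by P iff it is accepted by Q, and the two languages coincide.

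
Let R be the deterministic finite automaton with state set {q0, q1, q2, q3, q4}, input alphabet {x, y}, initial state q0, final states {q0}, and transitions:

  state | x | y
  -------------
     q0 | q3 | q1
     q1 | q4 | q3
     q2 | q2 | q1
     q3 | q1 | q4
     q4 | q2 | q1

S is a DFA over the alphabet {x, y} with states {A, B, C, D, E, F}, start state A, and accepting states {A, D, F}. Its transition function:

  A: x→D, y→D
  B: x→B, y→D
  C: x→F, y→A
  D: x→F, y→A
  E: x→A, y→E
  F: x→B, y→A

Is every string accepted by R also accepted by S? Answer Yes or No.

Yes

Exploring the product automaton R × S from the start pair (q0, A), following both machines on each input symbol, reaches 13 state pairs: (q0, A), (q3, D), (q1, D), (q1, F), (q4, A), (q4, F), (q3, A), (q4, B), (q2, D), (q2, B), (q1, A), (q4, D), (q2, F).
R accepts in {q0} and S accepts in {A, D, F}. The reachable pairs whose R-component is accepting are (q0, A); in each of them the S-component is accepting too, so the product for L(R) \ L(S) (R-component accepting, S-component rejecting) has no reachable accepting pair and the difference is empty.
Hence every string in L(R) is also in L(S).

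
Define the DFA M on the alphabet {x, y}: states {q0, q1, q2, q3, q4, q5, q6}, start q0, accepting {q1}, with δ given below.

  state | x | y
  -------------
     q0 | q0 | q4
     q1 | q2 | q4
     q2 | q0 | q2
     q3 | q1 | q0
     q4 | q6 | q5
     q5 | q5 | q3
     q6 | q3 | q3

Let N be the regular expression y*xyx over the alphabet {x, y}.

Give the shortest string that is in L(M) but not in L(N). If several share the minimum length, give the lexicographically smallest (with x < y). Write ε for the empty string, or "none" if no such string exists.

The string yxxx is accepted by M but not by N.
No shorter string lies in the difference, and yxxx is the lexicographically first length-4 string in L(M) \ L(N).

yxxx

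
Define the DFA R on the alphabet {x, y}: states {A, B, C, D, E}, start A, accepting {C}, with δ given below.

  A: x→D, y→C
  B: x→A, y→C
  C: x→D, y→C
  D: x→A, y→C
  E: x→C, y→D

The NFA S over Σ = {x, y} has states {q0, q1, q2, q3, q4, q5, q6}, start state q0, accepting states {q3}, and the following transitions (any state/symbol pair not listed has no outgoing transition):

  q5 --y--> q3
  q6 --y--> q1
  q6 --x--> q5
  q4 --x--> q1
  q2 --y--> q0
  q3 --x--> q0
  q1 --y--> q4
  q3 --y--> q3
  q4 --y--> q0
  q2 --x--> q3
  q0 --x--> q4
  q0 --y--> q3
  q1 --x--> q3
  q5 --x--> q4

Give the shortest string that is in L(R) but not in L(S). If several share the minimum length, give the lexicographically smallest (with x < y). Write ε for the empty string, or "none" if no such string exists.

The string xy is accepted by R but not by S.
No shorter string lies in the difference, and xy is the lexicographically first length-2 string in L(R) \ L(S).

xy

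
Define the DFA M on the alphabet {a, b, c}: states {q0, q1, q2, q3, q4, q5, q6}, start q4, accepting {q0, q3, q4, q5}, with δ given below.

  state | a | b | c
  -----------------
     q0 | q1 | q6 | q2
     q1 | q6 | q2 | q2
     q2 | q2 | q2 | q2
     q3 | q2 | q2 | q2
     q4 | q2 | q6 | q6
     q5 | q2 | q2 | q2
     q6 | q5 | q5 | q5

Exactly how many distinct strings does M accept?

The useful subgraph on states {q4, q5, q6} is acyclic, so L(M) is finite; the longest accepting path visits 3 useful states, giving maximum string length 2.
Counting accepting paths from q4 by length: 1 of length 0, 6 of length 2. Total 7.

7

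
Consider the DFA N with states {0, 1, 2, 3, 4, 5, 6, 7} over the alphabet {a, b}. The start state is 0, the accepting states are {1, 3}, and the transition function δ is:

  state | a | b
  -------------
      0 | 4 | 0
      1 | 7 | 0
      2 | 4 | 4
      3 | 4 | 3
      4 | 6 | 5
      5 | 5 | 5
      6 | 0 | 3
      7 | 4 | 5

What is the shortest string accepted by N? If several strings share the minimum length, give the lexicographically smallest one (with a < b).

A breadth-first search from 0 reaches an accepting state first via the path 0 → 4 → 6 → 3 on input aab.
No string of length < 3 is accepted (BFS exhausts all shorter strings without reaching an accepting state), and aab is the lexicographically least accepting string of length 3.

aab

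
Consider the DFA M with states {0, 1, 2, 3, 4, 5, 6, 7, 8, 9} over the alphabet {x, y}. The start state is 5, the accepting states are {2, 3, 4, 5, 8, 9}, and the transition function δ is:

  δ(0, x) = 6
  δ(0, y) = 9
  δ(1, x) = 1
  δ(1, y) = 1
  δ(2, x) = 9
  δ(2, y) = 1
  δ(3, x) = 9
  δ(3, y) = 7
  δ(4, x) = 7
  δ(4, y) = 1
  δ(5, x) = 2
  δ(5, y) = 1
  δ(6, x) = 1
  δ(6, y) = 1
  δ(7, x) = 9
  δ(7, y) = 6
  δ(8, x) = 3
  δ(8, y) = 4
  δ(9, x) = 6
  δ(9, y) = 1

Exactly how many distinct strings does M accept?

The useful subgraph on states {2, 5, 9} is acyclic, so L(M) is finite; the longest accepting path visits 3 useful states, giving maximum string length 2.
Counting accepting paths from 5 by length: 1 of length 0, 1 of length 1, 1 of length 2. Total 3.

3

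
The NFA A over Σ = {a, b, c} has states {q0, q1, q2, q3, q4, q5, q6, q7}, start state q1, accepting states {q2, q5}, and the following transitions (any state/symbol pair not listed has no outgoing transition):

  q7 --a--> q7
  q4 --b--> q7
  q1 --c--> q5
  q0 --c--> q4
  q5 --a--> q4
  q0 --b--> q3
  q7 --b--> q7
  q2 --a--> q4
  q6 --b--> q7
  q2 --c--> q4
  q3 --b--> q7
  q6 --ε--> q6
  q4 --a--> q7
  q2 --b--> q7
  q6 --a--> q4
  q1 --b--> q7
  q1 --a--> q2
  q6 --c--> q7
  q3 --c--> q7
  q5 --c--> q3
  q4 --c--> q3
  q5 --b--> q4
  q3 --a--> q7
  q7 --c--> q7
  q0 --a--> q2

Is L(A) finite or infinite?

The useful states (reachable from q1 and able to reach an accepting state) are {q1, q2, q5}.
Restricted to these states the transition graph has no cycle, so every accepting path has bounded length and L is finite.

finite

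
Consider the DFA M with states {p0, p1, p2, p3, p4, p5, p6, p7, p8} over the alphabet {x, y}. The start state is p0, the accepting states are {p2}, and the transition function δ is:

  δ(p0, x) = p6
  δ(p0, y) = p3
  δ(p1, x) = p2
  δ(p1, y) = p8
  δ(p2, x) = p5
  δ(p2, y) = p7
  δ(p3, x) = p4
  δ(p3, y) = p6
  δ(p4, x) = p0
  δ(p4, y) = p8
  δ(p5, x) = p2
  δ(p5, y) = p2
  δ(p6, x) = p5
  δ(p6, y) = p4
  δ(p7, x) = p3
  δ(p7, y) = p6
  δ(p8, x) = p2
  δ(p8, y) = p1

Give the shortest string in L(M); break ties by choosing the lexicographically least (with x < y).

A breadth-first search from p0 reaches an accepting state first via the path p0 → p6 → p5 → p2 on input xxx.
No string of length < 3 is accepted (BFS exhausts all shorter strings without reaching an accepting state), and xxx is the lexicographically least accepting string of length 3.

xxx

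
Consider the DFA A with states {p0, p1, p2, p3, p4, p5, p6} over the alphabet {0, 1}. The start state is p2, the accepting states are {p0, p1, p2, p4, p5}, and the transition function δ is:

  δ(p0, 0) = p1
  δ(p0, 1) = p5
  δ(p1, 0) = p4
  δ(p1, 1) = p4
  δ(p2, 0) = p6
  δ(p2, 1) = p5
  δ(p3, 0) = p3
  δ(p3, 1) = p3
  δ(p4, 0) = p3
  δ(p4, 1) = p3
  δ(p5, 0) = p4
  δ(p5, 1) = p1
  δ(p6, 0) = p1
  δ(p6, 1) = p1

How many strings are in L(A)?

12

The useful subgraph on states {p1, p2, p4, p5, p6} is acyclic, so L(A) is finite; the longest accepting path visits 4 useful states, giving maximum string length 3.
Counting accepting paths from p2 by length: 1 of length 0, 1 of length 1, 4 of length 2, 6 of length 3. Total 12.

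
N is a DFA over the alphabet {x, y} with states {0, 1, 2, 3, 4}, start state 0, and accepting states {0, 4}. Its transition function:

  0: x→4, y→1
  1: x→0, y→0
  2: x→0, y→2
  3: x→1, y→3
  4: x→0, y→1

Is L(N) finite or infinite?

State 0 is reachable from the start and can reach an accepting state, and it lies on the cycle 0 → 1 → 0.
Traversing that cycle any number of times yields accepted strings of unbounded length, so the language is infinite.

infinite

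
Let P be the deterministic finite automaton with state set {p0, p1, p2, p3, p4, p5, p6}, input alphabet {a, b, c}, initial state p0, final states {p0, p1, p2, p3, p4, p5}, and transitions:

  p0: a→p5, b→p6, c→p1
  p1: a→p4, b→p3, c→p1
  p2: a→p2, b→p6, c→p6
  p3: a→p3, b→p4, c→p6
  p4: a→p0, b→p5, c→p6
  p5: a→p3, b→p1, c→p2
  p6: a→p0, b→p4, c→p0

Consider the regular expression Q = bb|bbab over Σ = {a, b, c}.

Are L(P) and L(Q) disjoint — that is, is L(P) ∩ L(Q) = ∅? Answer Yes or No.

The string bb is accepted by both P and Q.
Hence L(P) ∩ L(Q) ≠ ∅.

No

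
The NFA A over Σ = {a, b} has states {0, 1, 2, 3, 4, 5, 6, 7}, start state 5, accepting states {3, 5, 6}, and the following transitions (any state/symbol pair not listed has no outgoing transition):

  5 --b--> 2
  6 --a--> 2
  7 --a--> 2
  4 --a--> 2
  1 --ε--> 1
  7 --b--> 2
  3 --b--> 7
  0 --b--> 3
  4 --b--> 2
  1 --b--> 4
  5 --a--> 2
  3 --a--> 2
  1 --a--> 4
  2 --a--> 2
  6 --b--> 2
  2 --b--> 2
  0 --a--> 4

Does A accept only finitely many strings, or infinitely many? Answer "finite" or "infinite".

The useful states (reachable from 5 and able to reach an accepting state) are {5}.
Restricted to these states the transition graph has no cycle, so every accepting path has bounded length and L is finite.

finite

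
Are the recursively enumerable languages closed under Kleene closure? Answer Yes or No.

Dovetail over all factorisations of the input into blocks and all step bounds, running the recogniser for L on every block of a factorisation; accept if some factorisation has all of its blocks accepted.
So the recursively enumerable languages are closed under Kleene star.

Yes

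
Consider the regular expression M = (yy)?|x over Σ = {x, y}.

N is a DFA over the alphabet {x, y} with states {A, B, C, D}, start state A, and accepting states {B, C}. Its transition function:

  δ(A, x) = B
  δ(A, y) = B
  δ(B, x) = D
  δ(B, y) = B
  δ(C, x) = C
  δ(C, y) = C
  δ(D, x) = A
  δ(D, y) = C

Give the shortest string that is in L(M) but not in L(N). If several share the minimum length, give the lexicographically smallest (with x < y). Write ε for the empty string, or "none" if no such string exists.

The empty string ε is accepted by M but not by N.
Since ε is the unique shortest string, it is the required witness.

ε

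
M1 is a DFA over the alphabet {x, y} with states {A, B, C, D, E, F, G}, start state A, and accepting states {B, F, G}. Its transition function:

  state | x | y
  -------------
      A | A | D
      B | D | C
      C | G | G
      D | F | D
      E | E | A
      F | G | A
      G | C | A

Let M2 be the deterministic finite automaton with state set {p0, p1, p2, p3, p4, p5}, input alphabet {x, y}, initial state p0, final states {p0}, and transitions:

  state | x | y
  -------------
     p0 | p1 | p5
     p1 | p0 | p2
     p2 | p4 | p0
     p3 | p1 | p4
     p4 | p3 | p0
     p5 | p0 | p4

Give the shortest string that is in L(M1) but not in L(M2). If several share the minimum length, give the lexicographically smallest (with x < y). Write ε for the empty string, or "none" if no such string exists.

The string xyx is accepted by M1 but not by M2.
No shorter string lies in the difference, and xyx is the lexicographically first length-3 string in L(M1) \ L(M2).

xyx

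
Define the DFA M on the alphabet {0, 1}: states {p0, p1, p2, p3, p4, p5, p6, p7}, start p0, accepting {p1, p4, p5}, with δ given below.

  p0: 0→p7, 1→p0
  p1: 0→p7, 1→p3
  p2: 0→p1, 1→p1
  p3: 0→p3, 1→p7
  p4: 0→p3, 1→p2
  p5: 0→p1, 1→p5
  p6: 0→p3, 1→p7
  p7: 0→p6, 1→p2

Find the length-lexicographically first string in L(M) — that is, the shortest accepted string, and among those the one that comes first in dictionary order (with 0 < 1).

010

A breadth-first search from p0 reaches an accepting state first via the path p0 → p7 → p2 → p1 on input 010.
No string of length < 3 is accepted (BFS exhausts all shorter strings without reaching an accepting state), and 010 is the lexicographically least accepting string of length 3.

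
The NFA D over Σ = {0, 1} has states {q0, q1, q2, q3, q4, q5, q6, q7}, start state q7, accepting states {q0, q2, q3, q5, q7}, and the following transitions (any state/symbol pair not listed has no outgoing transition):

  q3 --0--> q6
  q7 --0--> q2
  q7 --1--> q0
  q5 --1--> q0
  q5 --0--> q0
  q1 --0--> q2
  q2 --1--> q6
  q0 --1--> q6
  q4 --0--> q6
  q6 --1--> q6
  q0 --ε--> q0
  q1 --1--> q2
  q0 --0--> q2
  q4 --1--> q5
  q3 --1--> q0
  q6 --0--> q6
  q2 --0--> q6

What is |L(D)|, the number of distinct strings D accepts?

4

The useful subgraph on states {q0, q2, q7} is acyclic, so L(D) is finite; the longest accepting path visits 3 useful states, giving maximum string length 2.
Counting accepting paths from q7 by length: 1 of length 0, 2 of length 1, 1 of length 2. Total 4.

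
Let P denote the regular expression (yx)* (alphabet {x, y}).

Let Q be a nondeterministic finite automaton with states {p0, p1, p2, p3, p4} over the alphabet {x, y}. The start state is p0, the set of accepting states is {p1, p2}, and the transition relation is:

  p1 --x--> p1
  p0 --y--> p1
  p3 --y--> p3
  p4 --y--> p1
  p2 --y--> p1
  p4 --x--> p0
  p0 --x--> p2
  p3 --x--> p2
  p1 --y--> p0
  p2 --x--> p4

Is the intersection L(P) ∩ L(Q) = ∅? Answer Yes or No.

The string yx is accepted by both P and Q.
Hence L(P) ∩ L(Q) ≠ ∅.

No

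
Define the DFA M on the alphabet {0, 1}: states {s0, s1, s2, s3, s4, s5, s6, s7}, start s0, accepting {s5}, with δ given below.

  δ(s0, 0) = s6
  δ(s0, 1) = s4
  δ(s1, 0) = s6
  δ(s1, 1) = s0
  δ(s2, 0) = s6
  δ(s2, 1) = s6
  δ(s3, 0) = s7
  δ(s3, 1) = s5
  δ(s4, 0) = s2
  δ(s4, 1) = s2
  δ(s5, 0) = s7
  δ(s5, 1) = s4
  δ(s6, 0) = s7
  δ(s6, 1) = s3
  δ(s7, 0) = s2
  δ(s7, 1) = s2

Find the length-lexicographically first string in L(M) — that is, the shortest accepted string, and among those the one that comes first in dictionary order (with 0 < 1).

011

A breadth-first search from s0 reaches an accepting state first via the path s0 → s6 → s3 → s5 on input 011.
No string of length < 3 is accepted (BFS exhausts all shorter strings without reaching an accepting state), and 011 is the lexicographically least accepting string of length 3.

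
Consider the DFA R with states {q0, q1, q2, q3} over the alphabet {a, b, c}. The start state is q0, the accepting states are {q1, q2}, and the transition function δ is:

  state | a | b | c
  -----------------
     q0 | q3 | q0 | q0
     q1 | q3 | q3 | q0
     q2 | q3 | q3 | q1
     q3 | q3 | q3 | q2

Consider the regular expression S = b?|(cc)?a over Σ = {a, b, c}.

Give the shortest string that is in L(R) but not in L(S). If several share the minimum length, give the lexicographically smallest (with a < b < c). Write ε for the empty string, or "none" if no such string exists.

The string ac is accepted by R but not by S.
No shorter string lies in the difference, and ac is the lexicographically first length-2 string in L(R) \ L(S).

ac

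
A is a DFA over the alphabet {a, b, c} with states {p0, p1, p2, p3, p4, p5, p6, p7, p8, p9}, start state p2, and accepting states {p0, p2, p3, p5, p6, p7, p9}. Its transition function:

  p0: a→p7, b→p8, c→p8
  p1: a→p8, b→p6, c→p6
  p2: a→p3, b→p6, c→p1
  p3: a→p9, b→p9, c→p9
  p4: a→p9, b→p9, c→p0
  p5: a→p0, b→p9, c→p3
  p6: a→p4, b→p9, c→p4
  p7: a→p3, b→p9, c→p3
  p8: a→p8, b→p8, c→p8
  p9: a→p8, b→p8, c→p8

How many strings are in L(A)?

The useful subgraph on states {p0, p1, p2, p3, p4, p6, p7, p9} is acyclic, so L(A) is finite; the longest accepting path visits 8 useful states, giving maximum string length 7.
Counting accepting paths from p2 by length: 1 of length 0, 2 of length 1, 6 of length 2, 8 of length 3, 14 of length 4, 10 of length 5, 24 of length 6, 24 of length 7. Total 89.

89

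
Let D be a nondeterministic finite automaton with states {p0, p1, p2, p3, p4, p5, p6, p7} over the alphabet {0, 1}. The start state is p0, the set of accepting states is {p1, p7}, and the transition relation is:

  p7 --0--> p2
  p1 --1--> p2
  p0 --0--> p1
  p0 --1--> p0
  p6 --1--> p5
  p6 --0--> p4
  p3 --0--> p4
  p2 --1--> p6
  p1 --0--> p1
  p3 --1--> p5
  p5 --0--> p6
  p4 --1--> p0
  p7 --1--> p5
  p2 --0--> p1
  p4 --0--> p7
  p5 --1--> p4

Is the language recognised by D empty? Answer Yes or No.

No

The string 0 is accepted: the run p0 → p1 ends in the accepting state p1.
Since at least one string is accepted, L(D) is not empty.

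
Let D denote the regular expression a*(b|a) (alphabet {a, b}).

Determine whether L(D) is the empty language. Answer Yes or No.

No

The string a matches the expression, so it belongs to L(D).
Since L(D) contains at least one string, it is not empty.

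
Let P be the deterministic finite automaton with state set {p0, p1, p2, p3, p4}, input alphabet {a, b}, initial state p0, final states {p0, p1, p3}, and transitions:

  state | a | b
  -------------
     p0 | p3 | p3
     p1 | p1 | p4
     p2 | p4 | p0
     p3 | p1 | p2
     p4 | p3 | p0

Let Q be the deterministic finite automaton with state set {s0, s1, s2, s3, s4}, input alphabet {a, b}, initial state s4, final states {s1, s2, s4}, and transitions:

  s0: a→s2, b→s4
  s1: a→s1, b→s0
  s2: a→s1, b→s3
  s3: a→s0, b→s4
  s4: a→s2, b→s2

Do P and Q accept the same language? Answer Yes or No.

Exploring the product automaton P × Q from the start pair (p0, s4), following both machines on each input symbol, reaches 5 state pairs: (p0, s4), (p3, s2), (p1, s1), (p2, s3), (p4, s0).
P accepts in {p0, p1, p3} and Q accepts in {s1, s2, s4}. In every reachable pair the two components are either both accepting — (p0, s4), (p3, s2), (p1, s1) — or both non-accepting, so no string is accepted by exactly one of the machines: L(P) \ L(Q) and L(Q) \ L(P) are both empty.
Hence every string is accepted by P iff it is accepted by Q, and the two languages coincide.

Yes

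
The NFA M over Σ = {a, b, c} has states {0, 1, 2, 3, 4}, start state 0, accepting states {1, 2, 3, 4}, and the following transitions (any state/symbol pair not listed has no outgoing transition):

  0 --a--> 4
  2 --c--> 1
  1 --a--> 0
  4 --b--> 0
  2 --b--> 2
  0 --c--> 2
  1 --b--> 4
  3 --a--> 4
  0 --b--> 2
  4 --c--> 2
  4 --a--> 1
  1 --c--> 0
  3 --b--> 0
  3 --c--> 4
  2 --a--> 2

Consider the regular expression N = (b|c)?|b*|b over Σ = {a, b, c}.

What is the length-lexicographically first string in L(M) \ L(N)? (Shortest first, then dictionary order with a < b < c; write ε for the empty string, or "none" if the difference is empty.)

The string a is accepted by M but not by N.
No shorter string lies in the difference, and a is the lexicographically first length-1 string in L(M) \ L(N).

a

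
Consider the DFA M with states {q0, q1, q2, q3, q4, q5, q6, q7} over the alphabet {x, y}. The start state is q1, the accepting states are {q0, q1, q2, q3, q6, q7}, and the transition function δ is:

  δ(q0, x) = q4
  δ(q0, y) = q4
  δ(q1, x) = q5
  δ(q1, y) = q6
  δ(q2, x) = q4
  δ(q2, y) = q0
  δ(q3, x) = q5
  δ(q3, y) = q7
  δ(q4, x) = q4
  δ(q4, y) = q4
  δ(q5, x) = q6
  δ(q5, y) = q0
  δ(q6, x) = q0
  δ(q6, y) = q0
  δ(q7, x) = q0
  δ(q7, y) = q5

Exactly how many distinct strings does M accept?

The useful subgraph on states {q0, q1, q5, q6} is acyclic, so L(M) is finite; the longest accepting path visits 4 useful states, giving maximum string length 3.
Counting accepting paths from q1 by length: 1 of length 0, 1 of length 1, 4 of length 2, 2 of length 3. Total 8.

8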